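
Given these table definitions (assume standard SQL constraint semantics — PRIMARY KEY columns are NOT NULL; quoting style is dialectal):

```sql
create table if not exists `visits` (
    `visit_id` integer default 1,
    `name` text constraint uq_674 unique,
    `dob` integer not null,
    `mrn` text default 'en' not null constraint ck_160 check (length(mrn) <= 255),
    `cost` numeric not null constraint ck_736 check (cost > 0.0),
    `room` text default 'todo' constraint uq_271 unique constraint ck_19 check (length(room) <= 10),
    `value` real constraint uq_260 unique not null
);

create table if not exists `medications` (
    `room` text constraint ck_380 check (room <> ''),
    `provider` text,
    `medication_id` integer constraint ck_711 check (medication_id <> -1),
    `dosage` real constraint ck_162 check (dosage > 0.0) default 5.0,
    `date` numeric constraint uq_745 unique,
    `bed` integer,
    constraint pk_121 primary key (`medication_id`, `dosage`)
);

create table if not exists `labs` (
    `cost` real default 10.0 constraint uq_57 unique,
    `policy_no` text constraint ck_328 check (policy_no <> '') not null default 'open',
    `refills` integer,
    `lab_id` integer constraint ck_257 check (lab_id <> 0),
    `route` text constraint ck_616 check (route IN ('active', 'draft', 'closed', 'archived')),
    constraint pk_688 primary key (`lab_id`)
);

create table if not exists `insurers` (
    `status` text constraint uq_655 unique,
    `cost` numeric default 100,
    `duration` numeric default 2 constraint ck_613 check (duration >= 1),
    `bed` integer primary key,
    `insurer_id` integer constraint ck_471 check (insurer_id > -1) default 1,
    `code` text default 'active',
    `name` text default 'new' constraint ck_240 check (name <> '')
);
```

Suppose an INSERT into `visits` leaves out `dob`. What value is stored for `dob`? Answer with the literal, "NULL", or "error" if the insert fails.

dob has no DEFAULT clause.
Omitting it would insert NULL, but it is declared NOT NULL, so the INSERT fails.

error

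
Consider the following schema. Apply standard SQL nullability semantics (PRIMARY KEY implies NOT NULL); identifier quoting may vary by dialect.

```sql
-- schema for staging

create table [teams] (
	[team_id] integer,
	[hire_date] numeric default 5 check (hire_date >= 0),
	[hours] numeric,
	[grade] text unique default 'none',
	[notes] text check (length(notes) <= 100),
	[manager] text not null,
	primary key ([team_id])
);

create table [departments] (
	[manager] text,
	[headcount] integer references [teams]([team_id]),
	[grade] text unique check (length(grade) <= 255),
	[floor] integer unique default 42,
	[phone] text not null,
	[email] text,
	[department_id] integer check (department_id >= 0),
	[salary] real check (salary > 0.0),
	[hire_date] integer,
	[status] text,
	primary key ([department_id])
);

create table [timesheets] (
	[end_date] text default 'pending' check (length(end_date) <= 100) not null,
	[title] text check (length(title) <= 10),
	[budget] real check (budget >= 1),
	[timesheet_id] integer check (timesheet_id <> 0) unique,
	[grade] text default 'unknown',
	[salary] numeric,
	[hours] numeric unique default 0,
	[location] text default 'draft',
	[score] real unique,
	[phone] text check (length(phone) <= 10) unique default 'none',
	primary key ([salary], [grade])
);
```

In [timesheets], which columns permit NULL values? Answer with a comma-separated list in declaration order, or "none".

title, budget, timesheet_id, hours, location, score, phone

- end_date: declared NOT NULL → not nullable.
- title: CHECK does not forbid NULL (a CHECK constraint passes when its expression is NULL) → nullable.
- budget: CHECK does not forbid NULL (a CHECK constraint passes when its expression is NULL) → nullable.
- timesheet_id: CHECK does not forbid NULL (a CHECK constraint passes when its expression is NULL) → nullable.
- grade: part of the PRIMARY KEY, which implies NOT NULL → not nullable.
- salary: part of the PRIMARY KEY, which implies NOT NULL → not nullable.
- hours: UNIQUE does not imply NOT NULL → nullable.
- location: DEFAULT only fills an omitted column; an explicit NULL is still allowed → nullable.
- score: UNIQUE does not imply NOT NULL → nullable.
- phone: CHECK does not forbid NULL (a CHECK constraint passes when its expression is NULL) → nullable.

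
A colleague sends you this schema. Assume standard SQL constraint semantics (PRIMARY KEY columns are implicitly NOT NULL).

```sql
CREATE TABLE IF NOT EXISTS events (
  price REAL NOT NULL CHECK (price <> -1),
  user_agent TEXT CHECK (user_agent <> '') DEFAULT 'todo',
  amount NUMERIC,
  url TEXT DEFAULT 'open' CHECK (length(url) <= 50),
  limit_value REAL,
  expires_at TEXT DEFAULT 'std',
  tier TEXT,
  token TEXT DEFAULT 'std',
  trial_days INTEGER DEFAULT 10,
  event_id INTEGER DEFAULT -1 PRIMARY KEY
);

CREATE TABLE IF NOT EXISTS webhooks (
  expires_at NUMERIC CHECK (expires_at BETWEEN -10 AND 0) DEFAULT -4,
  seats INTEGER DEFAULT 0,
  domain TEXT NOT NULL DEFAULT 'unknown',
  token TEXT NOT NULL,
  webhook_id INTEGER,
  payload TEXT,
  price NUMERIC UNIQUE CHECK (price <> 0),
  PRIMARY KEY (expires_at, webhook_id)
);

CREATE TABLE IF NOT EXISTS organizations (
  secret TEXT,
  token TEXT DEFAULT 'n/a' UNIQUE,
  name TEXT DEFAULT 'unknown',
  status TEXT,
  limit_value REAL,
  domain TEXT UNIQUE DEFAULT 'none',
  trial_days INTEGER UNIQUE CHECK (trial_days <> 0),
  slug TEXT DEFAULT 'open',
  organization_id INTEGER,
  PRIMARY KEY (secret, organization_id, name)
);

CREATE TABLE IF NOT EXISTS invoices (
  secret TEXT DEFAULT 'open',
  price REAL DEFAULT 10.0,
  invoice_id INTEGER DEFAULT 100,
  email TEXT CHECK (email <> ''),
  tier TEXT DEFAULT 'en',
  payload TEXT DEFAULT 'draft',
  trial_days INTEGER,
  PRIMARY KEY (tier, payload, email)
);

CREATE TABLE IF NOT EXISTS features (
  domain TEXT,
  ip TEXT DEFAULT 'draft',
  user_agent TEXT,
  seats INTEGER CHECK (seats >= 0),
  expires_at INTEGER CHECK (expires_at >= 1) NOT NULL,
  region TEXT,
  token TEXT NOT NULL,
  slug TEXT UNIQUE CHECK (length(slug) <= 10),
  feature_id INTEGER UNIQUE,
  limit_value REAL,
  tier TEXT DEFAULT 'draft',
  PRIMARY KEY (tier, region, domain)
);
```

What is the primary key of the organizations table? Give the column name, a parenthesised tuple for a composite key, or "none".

(secret, organization_id, name)

A table-level PRIMARY KEY clause names 3 columns: secret, organization_id, name.
This is a composite key — the combination is unique, not each column individually.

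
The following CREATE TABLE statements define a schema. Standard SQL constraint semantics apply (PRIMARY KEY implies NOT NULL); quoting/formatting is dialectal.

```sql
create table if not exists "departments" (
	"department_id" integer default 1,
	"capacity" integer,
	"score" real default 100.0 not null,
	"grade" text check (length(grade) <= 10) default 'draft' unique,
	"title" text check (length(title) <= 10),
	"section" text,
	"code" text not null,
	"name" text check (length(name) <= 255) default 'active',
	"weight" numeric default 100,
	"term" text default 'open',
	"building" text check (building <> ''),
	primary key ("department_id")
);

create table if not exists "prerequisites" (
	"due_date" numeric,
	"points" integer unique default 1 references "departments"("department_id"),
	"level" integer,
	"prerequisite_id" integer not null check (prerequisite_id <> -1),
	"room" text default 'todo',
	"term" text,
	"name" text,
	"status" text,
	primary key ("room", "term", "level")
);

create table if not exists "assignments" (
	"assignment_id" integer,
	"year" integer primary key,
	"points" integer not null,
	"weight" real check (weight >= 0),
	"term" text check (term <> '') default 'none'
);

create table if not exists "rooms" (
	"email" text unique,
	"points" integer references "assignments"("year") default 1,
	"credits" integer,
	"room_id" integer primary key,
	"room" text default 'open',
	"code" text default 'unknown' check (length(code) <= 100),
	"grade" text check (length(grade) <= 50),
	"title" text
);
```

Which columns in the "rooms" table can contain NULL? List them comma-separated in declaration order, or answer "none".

email, points, credits, room, code, grade, title

- email: UNIQUE does not imply NOT NULL → nullable.
- points: a foreign key column may be NULL unless separately constrained → nullable.
- credits: no NOT NULL constraint applies → nullable.
- room_id: part of the PRIMARY KEY, which implies NOT NULL → not nullable.
- room: DEFAULT only fills an omitted column; an explicit NULL is still allowed → nullable.
- code: CHECK does not forbid NULL (a CHECK constraint passes when its expression is NULL) → nullable.
- grade: CHECK does not forbid NULL (a CHECK constraint passes when its expression is NULL) → nullable.
- title: no NOT NULL constraint applies → nullable.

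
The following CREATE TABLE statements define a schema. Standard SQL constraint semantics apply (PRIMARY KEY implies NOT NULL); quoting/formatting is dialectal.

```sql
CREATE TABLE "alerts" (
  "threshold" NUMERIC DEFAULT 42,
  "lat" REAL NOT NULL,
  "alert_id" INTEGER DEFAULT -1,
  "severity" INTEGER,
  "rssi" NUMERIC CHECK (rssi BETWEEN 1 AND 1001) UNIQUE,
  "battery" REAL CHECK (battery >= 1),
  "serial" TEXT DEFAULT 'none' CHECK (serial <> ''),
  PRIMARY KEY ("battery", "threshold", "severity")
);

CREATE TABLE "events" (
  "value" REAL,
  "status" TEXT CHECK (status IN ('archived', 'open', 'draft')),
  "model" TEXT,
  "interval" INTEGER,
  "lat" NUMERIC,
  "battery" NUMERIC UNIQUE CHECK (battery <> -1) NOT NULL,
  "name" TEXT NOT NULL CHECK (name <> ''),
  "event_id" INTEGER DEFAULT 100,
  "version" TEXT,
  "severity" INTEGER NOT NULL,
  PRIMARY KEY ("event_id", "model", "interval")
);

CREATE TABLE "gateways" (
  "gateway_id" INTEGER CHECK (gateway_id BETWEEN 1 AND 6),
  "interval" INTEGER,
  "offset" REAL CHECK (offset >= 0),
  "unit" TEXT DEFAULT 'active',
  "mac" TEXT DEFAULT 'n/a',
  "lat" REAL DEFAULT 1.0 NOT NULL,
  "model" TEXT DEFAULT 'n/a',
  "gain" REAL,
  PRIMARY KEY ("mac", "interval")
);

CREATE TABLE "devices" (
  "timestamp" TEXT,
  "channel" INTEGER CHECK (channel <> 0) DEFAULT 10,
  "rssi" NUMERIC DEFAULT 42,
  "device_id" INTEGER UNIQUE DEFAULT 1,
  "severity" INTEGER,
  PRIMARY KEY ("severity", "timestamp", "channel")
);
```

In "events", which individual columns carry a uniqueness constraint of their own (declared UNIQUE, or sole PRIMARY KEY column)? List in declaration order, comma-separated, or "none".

battery

- value: no UNIQUE or single-column PK constraint.
- status: no UNIQUE or single-column PK constraint.
- model: part of a composite PRIMARY KEY — only the tuple is unique, not this column on its own.
- interval: part of a composite PRIMARY KEY — only the tuple is unique, not this column on its own.
- lat: no UNIQUE or single-column PK constraint.
- battery: declared UNIQUE → unique.
- name: no UNIQUE or single-column PK constraint.
- event_id: part of a composite PRIMARY KEY — only the tuple is unique, not this column on its own.
- version: no UNIQUE or single-column PK constraint.
- severity: no UNIQUE or single-column PK constraint.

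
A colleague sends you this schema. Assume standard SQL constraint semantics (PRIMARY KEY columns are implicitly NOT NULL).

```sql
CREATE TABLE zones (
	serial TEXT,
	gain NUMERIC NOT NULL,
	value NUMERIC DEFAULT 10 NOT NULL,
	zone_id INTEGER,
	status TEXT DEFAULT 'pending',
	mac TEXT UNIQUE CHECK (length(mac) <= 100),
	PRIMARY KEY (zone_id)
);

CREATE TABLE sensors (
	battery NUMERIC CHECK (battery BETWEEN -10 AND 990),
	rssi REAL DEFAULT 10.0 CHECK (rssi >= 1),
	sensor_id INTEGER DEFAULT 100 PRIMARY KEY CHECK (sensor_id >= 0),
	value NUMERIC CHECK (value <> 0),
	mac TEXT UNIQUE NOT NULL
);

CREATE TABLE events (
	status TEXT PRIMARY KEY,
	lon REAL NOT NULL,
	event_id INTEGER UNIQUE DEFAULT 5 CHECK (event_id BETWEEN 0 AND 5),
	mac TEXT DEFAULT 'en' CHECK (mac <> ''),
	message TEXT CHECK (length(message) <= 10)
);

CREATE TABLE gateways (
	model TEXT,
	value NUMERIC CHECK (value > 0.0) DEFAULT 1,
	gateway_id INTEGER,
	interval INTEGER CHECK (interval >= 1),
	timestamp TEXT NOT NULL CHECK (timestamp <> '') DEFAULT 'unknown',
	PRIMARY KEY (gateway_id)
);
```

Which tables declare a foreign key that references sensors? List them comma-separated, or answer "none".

No REFERENCES clause anywhere in the schema names sensors.

none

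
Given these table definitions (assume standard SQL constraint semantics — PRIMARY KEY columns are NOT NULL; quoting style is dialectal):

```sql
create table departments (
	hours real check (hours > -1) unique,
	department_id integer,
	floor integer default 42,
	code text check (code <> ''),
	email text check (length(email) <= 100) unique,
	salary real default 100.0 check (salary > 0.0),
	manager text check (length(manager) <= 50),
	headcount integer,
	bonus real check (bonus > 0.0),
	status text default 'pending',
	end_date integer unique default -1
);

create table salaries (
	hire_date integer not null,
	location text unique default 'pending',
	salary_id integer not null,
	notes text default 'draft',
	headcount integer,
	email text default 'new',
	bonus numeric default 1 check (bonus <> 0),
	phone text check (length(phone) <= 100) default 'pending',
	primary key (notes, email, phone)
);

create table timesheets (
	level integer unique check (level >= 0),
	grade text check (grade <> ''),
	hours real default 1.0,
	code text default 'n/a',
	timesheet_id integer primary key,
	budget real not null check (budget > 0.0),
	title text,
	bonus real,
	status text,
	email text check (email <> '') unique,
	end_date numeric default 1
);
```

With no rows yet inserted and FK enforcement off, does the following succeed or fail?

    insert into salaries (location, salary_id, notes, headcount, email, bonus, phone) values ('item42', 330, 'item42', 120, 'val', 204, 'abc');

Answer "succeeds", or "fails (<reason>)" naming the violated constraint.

hire_date is omitted from the column list and has no DEFAULT, so it would receive NULL.
But hire_date is declared NOT NULL.

fails (NOT NULL on hire_date)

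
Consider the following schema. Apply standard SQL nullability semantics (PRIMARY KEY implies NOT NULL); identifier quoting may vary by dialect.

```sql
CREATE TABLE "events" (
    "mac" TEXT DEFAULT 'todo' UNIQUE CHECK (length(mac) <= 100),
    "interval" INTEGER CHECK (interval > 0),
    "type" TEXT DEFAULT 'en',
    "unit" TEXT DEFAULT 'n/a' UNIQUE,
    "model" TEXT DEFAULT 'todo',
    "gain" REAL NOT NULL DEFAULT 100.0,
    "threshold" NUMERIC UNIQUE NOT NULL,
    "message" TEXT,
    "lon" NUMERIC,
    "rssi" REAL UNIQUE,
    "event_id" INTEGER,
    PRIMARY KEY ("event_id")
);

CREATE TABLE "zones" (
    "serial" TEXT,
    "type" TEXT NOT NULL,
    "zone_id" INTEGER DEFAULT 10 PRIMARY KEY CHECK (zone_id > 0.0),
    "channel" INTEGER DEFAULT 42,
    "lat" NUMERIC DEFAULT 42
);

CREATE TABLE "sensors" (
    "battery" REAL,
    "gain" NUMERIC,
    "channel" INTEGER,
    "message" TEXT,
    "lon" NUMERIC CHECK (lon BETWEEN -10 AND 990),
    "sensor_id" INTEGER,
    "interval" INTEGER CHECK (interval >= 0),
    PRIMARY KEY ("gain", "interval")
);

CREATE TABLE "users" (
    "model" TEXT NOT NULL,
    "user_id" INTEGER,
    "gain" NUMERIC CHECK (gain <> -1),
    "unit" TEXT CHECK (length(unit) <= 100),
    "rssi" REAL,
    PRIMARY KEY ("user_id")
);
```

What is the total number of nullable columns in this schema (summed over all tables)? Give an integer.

events: 8 nullable (mac, interval, type, unit, model, message, lon, rssi — PK (event_id) and explicit NOT NULL columns excluded).
zones: 3 nullable (serial, channel, lat — PK (zone_id) and explicit NOT NULL columns excluded).
sensors: 5 nullable (battery, channel, message, lon, sensor_id — PK (gain, interval) and explicit NOT NULL columns excluded).
users: 3 nullable (gain, unit, rssi — PK (user_id) and explicit NOT NULL columns excluded).
Total: 8 + 3 + 5 + 3 = 19.

19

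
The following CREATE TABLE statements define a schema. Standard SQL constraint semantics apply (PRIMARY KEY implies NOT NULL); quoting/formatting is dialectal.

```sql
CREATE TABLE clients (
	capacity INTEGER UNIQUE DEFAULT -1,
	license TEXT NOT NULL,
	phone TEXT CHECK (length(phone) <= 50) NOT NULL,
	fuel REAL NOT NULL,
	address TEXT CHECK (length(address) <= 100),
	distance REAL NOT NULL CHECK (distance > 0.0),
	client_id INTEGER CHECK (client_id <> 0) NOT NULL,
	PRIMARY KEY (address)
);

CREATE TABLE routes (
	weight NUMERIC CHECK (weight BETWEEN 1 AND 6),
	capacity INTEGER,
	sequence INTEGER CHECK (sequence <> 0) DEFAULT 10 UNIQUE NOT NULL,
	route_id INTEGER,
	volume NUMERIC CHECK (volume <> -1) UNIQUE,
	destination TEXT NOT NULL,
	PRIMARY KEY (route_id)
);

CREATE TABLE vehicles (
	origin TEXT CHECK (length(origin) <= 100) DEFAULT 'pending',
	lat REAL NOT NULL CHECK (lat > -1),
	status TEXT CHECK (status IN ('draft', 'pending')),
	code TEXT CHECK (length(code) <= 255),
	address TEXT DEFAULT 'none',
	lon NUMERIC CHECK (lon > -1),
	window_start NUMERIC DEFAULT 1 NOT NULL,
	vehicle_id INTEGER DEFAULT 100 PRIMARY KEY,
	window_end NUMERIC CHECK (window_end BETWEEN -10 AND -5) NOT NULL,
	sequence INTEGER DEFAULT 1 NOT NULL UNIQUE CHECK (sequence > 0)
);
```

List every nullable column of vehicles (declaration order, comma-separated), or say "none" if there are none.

- origin: CHECK does not forbid NULL (a CHECK constraint passes when its expression is NULL) → nullable.
- lat: declared NOT NULL → not nullable.
- status: CHECK does not forbid NULL (a CHECK constraint passes when its expression is NULL) → nullable.
- code: CHECK does not forbid NULL (a CHECK constraint passes when its expression is NULL) → nullable.
- address: DEFAULT only fills an omitted column; an explicit NULL is still allowed → nullable.
- lon: CHECK does not forbid NULL (a CHECK constraint passes when its expression is NULL) → nullable.
- window_start: declared NOT NULL → not nullable.
- vehicle_id: part of the PRIMARY KEY, which implies NOT NULL → not nullable.
- window_end: declared NOT NULL → not nullable.
- sequence: declared NOT NULL → not nullable.

origin, status, code, address, lon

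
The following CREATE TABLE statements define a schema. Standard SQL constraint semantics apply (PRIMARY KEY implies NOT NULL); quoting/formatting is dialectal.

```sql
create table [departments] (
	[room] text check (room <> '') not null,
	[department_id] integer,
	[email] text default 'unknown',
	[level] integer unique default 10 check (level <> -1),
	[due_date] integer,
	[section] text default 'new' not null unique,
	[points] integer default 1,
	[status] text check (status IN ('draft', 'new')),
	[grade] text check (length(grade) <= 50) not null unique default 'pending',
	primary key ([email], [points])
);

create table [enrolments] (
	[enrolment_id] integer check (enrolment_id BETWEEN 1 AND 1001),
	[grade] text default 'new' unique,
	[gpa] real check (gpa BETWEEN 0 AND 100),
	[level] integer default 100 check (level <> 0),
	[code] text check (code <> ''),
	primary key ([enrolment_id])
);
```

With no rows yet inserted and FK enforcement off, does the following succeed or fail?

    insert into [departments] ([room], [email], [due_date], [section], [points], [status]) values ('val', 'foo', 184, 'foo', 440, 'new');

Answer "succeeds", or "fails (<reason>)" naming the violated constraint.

succeeds

NOT NULL columns: email is supplied; grade defaults to 'pending'; points is supplied; room is supplied; section is supplied.
CHECK constraints: 'val' satisfies (room <> ''); 'new' satisfies (status IN ('draft', 'new')).
No constraint is violated.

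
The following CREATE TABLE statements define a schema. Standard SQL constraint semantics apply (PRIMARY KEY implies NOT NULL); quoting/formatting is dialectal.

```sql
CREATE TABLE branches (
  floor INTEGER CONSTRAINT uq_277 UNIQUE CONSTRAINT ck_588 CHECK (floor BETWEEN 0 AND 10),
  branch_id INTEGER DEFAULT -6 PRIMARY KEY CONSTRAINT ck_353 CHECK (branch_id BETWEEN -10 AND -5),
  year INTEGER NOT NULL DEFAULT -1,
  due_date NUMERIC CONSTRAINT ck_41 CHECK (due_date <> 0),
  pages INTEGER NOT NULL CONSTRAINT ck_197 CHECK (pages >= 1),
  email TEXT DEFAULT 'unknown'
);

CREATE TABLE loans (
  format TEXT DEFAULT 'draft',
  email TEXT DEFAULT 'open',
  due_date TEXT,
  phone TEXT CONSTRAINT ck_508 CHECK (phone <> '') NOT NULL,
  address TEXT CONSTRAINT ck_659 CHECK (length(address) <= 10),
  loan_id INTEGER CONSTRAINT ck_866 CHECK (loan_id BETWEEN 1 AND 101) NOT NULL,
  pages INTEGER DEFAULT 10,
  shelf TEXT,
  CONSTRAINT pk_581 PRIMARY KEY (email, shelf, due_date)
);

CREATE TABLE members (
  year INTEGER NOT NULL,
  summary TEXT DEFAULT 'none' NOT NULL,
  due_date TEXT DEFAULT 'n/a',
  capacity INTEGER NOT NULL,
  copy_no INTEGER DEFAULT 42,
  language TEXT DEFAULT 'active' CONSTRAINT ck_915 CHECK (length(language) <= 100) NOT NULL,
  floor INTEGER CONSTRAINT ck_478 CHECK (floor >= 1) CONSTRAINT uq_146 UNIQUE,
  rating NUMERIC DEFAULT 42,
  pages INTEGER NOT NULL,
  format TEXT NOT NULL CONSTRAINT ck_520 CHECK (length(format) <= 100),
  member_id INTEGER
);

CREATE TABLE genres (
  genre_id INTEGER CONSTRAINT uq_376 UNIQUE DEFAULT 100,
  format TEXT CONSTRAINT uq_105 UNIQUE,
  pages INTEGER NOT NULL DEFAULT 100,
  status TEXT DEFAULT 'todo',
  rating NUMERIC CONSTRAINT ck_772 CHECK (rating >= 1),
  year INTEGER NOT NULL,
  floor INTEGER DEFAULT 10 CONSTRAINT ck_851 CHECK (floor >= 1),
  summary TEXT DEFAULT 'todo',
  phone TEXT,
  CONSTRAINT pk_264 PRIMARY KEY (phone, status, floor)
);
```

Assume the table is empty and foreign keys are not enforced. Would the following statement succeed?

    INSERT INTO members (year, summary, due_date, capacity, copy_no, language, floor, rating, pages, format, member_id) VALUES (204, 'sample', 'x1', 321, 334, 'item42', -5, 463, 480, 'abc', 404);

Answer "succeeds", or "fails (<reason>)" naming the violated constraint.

The value -5 for floor violates CHECK (floor >= 1).

fails (CHECK on floor)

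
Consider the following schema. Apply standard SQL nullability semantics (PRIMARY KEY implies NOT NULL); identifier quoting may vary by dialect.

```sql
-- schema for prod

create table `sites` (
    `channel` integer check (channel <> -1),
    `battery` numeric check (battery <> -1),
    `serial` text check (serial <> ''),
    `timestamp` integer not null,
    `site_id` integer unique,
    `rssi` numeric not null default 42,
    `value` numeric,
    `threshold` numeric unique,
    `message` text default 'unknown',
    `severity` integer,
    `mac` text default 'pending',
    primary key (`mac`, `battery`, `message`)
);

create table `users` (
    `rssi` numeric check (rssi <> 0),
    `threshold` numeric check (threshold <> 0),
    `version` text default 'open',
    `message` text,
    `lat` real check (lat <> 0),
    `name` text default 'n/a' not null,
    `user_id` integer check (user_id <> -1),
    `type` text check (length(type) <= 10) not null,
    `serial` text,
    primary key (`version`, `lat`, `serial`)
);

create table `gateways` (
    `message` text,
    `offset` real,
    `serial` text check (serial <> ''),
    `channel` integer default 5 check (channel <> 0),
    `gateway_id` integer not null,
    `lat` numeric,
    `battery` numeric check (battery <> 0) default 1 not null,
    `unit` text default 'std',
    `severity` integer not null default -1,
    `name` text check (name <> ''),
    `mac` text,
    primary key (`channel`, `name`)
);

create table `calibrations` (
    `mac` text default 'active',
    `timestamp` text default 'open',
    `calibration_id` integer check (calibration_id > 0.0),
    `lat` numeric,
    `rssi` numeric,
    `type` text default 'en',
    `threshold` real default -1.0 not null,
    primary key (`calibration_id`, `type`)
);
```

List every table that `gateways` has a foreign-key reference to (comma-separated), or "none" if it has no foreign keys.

No column in gateways has a REFERENCES clause.

none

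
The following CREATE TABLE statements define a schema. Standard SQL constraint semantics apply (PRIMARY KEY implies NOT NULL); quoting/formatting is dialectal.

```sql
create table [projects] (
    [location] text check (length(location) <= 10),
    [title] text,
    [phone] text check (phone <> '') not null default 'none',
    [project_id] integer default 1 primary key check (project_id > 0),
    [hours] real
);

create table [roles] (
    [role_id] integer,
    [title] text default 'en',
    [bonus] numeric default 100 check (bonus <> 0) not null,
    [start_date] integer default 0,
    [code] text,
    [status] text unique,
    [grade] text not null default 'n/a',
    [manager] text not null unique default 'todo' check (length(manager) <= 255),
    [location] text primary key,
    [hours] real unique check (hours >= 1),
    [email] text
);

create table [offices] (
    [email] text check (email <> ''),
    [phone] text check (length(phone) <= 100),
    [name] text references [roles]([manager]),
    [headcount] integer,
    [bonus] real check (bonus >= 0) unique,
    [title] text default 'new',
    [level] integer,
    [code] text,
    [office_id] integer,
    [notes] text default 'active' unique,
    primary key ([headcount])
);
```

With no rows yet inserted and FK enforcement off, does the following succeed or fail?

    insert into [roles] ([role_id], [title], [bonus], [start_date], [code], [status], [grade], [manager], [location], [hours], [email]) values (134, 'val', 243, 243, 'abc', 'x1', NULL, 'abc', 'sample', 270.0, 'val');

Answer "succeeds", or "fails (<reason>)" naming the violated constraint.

fails (NOT NULL on grade)

grade is explicitly set to NULL, but grade is declared NOT NULL.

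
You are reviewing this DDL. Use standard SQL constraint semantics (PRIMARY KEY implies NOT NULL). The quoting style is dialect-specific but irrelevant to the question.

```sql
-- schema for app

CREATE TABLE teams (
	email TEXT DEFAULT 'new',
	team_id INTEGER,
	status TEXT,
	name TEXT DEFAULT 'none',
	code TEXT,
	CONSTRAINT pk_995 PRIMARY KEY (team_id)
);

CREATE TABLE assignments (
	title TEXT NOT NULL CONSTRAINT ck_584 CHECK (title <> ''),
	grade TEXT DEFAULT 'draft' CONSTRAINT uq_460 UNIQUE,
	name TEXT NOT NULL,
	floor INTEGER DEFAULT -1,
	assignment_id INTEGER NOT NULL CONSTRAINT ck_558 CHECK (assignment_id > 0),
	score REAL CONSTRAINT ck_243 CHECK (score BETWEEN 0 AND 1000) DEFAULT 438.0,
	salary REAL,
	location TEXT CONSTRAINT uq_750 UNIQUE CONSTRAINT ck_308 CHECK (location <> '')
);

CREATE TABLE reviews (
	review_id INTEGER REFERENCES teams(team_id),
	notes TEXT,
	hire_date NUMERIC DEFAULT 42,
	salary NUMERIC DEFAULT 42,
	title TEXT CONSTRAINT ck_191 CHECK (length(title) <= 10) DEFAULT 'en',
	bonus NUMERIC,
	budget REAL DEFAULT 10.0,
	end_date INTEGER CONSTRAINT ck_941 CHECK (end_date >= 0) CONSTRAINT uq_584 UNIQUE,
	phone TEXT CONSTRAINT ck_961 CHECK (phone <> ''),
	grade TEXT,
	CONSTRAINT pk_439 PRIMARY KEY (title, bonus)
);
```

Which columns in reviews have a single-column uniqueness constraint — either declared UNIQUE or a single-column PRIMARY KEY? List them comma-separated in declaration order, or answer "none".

- review_id: no UNIQUE or single-column PK constraint.
- notes: no UNIQUE or single-column PK constraint.
- hire_date: no UNIQUE or single-column PK constraint.
- salary: no UNIQUE or single-column PK constraint.
- title: part of a composite PRIMARY KEY — only the tuple is unique, not this column on its own.
- bonus: part of a composite PRIMARY KEY — only the tuple is unique, not this column on its own.
- budget: no UNIQUE or single-column PK constraint.
- end_date: declared UNIQUE → unique.
- phone: no UNIQUE or single-column PK constraint.
- grade: no UNIQUE or single-column PK constraint.

end_date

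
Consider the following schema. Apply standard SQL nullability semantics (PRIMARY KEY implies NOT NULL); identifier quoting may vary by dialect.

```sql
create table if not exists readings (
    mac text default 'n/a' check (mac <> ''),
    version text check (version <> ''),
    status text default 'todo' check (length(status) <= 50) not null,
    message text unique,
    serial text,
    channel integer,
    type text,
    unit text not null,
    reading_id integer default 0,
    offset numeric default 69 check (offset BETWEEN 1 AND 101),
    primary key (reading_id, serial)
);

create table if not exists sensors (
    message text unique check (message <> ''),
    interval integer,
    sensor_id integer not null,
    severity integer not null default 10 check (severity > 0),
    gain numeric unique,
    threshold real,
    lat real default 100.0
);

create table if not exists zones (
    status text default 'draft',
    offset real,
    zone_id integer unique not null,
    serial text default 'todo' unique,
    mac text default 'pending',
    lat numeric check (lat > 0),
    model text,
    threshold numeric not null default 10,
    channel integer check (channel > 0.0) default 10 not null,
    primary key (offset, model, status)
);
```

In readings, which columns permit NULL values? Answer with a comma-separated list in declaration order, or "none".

mac, version, message, channel, type, offset

- mac: CHECK does not forbid NULL (a CHECK constraint passes when its expression is NULL) → nullable.
- version: CHECK does not forbid NULL (a CHECK constraint passes when its expression is NULL) → nullable.
- status: declared NOT NULL → not nullable.
- message: UNIQUE does not imply NOT NULL → nullable.
- serial: part of the PRIMARY KEY, which implies NOT NULL → not nullable.
- channel: no NOT NULL constraint applies → nullable.
- type: no NOT NULL constraint applies → nullable.
- unit: declared NOT NULL → not nullable.
- reading_id: part of the PRIMARY KEY, which implies NOT NULL → not nullable.
- offset: CHECK does not forbid NULL (a CHECK constraint passes when its expression is NULL) → nullable.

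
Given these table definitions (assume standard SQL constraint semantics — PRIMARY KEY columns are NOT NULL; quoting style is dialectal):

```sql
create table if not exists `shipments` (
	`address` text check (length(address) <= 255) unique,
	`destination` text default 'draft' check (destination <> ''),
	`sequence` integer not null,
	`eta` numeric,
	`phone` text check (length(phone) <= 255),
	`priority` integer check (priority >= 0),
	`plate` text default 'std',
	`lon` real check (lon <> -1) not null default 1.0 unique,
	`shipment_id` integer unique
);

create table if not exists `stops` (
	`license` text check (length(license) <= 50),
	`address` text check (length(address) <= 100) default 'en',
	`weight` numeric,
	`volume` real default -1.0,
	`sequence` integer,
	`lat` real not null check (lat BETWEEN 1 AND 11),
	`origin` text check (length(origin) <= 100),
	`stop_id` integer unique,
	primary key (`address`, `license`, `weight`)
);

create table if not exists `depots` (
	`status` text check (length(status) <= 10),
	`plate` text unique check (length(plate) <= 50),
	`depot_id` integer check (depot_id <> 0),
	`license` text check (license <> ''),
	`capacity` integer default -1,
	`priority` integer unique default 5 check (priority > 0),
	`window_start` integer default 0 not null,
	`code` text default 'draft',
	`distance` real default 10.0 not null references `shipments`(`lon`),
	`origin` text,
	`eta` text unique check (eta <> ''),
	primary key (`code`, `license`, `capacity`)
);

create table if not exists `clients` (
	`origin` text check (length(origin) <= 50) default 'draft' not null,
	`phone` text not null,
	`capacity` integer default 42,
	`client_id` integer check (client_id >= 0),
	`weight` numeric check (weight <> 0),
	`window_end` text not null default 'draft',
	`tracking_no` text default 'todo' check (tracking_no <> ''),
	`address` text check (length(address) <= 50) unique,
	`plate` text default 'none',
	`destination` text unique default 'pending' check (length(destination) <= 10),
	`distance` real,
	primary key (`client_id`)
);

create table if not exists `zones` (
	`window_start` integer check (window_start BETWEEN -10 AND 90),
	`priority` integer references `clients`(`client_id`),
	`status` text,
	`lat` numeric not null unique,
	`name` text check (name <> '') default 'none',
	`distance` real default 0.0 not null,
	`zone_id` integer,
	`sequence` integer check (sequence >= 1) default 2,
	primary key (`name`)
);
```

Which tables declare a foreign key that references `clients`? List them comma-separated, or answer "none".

zones

- zones.priority references clients(client_id).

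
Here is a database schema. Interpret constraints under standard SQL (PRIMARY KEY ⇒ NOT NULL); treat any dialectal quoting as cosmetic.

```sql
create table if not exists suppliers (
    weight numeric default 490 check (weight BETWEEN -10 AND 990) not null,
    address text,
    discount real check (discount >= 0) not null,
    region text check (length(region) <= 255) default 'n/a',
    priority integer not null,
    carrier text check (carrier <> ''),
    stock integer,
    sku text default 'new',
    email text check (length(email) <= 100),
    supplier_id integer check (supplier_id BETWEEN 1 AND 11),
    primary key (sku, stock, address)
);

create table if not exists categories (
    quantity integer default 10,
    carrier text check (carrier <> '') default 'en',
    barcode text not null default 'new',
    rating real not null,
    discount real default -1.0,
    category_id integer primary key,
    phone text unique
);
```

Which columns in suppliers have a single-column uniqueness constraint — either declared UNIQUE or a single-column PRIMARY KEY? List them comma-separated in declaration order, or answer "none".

none

- weight: no UNIQUE or single-column PK constraint.
- address: part of a composite PRIMARY KEY — only the tuple is unique, not this column on its own.
- discount: no UNIQUE or single-column PK constraint.
- region: no UNIQUE or single-column PK constraint.
- priority: no UNIQUE or single-column PK constraint.
- carrier: no UNIQUE or single-column PK constraint.
- stock: part of a composite PRIMARY KEY — only the tuple is unique, not this column on its own.
- sku: part of a composite PRIMARY KEY — only the tuple is unique, not this column on its own.
- email: no UNIQUE or single-column PK constraint.
- supplier_id: no UNIQUE or single-column PK constraint.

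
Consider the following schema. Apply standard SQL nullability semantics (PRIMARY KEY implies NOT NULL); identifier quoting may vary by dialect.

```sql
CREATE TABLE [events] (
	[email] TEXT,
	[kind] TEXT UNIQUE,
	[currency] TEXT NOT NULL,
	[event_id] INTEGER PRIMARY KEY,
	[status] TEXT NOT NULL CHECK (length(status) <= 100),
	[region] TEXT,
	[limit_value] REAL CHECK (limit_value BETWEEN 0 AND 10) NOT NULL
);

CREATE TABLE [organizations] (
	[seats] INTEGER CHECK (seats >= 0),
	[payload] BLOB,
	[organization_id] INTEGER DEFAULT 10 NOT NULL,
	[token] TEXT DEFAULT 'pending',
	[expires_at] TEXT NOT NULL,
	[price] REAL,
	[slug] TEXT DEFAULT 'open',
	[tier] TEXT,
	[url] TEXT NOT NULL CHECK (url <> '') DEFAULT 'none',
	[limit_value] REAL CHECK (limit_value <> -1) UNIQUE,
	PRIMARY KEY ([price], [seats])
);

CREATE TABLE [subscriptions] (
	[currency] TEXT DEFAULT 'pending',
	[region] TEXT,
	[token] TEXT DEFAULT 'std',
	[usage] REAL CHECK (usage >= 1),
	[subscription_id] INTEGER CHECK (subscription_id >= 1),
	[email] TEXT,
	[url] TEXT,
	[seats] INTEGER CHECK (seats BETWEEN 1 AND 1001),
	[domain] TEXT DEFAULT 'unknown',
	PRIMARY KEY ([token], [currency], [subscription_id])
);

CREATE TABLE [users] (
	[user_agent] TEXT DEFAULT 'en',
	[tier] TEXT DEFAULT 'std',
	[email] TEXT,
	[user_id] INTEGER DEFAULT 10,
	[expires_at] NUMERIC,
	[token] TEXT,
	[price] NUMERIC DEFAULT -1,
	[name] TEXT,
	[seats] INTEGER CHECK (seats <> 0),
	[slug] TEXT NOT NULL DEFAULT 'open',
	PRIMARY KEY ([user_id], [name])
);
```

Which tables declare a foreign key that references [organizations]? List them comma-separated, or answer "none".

No REFERENCES clause anywhere in the schema names organizations.

none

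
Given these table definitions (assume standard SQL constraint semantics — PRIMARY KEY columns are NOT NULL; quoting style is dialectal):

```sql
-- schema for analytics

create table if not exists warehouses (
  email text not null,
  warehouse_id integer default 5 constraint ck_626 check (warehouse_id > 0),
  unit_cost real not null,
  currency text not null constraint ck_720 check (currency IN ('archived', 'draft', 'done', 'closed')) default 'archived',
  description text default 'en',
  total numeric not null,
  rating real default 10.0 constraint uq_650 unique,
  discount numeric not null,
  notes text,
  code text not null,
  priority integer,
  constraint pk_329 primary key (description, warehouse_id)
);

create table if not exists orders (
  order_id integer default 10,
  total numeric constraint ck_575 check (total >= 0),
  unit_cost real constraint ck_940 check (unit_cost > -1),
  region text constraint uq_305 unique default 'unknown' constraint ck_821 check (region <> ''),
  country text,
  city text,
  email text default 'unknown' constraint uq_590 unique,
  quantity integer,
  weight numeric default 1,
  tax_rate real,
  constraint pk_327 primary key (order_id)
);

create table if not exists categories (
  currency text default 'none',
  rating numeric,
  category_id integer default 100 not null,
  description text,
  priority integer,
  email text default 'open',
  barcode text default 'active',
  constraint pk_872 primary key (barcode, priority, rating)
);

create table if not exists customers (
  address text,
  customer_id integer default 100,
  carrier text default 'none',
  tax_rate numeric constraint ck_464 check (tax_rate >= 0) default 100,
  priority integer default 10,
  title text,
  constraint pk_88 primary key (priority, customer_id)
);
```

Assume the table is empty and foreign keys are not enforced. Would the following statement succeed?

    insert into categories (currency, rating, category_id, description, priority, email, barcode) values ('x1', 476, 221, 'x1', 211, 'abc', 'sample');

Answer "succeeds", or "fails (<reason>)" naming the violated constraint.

NOT NULL columns: barcode is supplied; category_id is supplied; priority is supplied; rating is supplied.
No constraint is violated.

succeeds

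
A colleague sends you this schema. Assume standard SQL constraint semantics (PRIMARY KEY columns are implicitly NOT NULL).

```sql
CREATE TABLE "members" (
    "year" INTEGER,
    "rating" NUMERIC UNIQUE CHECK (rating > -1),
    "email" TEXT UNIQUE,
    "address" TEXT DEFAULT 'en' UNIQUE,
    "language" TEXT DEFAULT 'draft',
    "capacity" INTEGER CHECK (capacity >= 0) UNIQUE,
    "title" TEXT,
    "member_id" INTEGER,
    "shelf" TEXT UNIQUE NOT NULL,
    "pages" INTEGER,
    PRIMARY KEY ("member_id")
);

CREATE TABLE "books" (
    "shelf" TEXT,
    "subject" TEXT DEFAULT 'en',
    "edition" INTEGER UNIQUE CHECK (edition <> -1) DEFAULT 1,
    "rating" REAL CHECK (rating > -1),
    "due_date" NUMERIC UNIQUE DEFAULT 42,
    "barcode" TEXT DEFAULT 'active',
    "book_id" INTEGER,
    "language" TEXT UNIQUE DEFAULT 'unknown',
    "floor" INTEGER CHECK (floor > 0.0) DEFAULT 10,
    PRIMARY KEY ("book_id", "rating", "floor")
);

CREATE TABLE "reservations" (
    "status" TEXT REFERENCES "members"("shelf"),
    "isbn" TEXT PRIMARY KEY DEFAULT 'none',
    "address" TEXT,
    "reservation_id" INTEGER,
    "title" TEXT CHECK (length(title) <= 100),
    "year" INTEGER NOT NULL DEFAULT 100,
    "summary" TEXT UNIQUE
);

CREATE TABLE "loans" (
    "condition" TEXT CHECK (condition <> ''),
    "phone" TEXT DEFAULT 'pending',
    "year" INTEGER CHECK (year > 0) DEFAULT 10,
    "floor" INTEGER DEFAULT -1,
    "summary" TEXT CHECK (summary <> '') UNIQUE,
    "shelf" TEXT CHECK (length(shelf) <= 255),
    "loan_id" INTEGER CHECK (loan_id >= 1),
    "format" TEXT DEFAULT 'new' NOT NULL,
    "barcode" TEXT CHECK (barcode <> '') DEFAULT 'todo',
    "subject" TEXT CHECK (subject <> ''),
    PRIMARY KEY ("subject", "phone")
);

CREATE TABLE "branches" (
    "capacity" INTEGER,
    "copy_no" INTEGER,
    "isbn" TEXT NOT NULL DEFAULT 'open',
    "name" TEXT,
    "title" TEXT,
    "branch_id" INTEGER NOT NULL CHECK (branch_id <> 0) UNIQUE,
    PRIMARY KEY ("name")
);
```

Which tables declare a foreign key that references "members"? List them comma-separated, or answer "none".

- reservations.status references members(shelf).

reservations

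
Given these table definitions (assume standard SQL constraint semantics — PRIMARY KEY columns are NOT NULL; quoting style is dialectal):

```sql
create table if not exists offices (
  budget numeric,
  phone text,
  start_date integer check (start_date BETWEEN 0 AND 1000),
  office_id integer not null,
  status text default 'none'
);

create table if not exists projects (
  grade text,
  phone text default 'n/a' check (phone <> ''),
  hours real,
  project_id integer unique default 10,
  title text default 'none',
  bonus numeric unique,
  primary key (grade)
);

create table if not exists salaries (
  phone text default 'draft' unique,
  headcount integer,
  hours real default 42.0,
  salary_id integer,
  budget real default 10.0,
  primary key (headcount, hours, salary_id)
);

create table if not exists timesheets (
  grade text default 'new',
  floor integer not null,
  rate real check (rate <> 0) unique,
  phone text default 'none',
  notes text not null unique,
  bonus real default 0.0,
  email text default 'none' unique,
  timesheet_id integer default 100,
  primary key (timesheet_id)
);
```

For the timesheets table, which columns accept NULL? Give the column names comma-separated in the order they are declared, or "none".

- grade: DEFAULT only fills an omitted column; an explicit NULL is still allowed → nullable.
- floor: declared NOT NULL → not nullable.
- rate: CHECK does not forbid NULL (a CHECK constraint passes when its expression is NULL) → nullable.
- phone: DEFAULT only fills an omitted column; an explicit NULL is still allowed → nullable.
- notes: declared NOT NULL → not nullable.
- bonus: DEFAULT only fills an omitted column; an explicit NULL is still allowed → nullable.
- email: UNIQUE does not imply NOT NULL → nullable.
- timesheet_id: part of the PRIMARY KEY, which implies NOT NULL → not nullable.

grade, rate, phone, bonus, email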